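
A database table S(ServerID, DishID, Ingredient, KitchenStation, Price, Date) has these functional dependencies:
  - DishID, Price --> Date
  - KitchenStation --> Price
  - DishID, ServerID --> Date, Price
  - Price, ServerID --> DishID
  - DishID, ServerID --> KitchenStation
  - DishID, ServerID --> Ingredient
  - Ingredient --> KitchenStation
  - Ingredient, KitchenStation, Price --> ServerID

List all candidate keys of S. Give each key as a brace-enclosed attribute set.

{DishID, ServerID}, {Ingredient}, {KitchenStation, ServerID}, {Price, ServerID}

{Ingredient}⁺ = {Date, DishID, Ingredient, KitchenStation, Price, ServerID} — all of the relation — so {Ingredient} is a candidate key.
{DishID, ServerID}⁺ = {Date, DishID, Ingredient, KitchenStation, Price, ServerID} — all of the relation — so {DishID, ServerID} is a candidate key.
{KitchenStation, ServerID}⁺ = {Date, DishID, Ingredient, KitchenStation, Price, ServerID} — all of the relation — so {KitchenStation, ServerID} is a candidate key.
{Price, ServerID}⁺ = {Date, DishID, Ingredient, KitchenStation, Price, ServerID} — all of the relation — so {Price, ServerID} is a candidate key.
No proper subset of any of these is a key, and no other minimal superkey exists.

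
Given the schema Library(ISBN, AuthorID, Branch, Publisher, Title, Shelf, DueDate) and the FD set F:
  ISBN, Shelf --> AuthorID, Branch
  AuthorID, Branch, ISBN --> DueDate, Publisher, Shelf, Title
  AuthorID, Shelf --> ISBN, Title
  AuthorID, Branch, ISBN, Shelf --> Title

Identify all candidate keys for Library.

{AuthorID, Branch, ISBN}, {AuthorID, Shelf}, {ISBN, Shelf}

{AuthorID, Shelf}⁺ = {AuthorID, Branch, DueDate, ISBN, Publisher, Shelf, Title} — all of the relation — so {AuthorID, Shelf} is a candidate key.
{ISBN, Shelf}⁺ = {AuthorID, Branch, DueDate, ISBN, Publisher, Shelf, Title} — all of the relation — so {ISBN, Shelf} is a candidate key.
{AuthorID, Branch, ISBN}⁺ = {AuthorID, Branch, DueDate, ISBN, Publisher, Shelf, Title} — all of the relation — so {AuthorID, Branch, ISBN} is a candidate key.
These are minimal and exhaustive — every other superkey contains one of them.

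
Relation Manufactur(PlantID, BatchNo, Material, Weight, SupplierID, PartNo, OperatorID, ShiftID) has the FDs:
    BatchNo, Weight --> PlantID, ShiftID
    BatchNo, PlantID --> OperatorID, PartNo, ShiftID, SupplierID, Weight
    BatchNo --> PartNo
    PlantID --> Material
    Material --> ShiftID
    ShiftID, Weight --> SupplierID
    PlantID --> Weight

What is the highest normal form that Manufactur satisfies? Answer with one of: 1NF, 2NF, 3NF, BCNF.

1NF

Candidate keys: {BatchNo, PlantID}, {BatchNo, Weight}. Prime attributes: {BatchNo, PlantID, Weight}.
BatchNo --> PartNo: {BatchNo}⁺ = {BatchNo, PartNo}, which is not all of the attributes, so the left side is not a superkey — BCNF is violated.
BatchNo --> PartNo has non-prime {PartNo} on the right and a non-superkey on the left, so 3NF fails.
The proper key subset {BatchNo} of {BatchNo, PlantID} determines non-prime {PartNo}, so the relation is not even in 2NF.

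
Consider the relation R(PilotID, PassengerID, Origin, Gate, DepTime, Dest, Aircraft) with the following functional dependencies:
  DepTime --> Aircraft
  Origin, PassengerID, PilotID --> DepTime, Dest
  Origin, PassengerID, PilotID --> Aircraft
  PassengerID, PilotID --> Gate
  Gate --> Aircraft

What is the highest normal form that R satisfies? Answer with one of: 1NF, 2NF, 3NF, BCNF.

1NF

Candidate key: {Origin, PassengerID, PilotID}. Prime attributes: {Origin, PassengerID, PilotID}.
For DepTime --> Aircraft we have {DepTime}⁺ = {Aircraft, DepTime}; {DepTime} is not a superkey, so BCNF fails.
DepTime --> Aircraft has non-prime {Aircraft} on the right and a non-superkey on the left, so 3NF fails.
The proper key subset {PassengerID, PilotID} of {Origin, PassengerID, PilotID} determines non-prime {Aircraft, Gate}, so the relation is not even in 2NF.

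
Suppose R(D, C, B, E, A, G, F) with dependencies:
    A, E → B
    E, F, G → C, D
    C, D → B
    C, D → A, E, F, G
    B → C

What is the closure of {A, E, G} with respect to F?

Start with {A, E, G}.
A, E → B applies; add {B} → now {A, B, E, G}.
B → C applies; add {C} → now {A, B, C, E, G}.
No further FD applies.

{A, B, C, E, G}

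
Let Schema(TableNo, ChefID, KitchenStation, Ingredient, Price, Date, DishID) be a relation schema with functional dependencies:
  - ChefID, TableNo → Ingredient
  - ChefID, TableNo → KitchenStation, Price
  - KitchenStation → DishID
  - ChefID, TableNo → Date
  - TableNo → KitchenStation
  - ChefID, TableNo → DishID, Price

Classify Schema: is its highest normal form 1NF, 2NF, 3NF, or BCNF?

1NF

Candidate key: {ChefID, TableNo}. Prime attributes: {ChefID, TableNo}.
KitchenStation → DishID breaks BCNF: {KitchenStation}⁺ = {DishID, KitchenStation}, so {KitchenStation} is not a superkey.
KitchenStation → DishID has non-prime {DishID} on the right and a non-superkey on the left, so 3NF fails.
The proper key subset {TableNo} of {ChefID, TableNo} determines non-prime {DishID, KitchenStation}, so the relation is not even in 2NF.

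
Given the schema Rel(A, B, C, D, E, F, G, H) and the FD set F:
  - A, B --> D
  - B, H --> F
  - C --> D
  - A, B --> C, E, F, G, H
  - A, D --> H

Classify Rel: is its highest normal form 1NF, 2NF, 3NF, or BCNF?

Candidate key: {A, B}. Prime attributes: {A, B}.
For B, H --> F we have {B, H}⁺ = {B, F, H}; {B, H} is not a superkey, so BCNF fails.
B, H --> F has non-prime {F} on the right and a non-superkey on the left, so 3NF fails.
No non-prime attribute depends on a proper subset of any candidate key, so 2NF holds.

2NF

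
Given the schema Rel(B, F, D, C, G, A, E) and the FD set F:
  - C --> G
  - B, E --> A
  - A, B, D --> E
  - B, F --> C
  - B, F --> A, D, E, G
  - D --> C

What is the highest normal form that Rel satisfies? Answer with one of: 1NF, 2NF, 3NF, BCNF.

2NF

Candidate key: {B, F}. Prime attributes: {B, F}.
C --> G: {C}⁺ = {C, G}, which is not all of the attributes, so the left side is not a superkey — BCNF is violated.
C --> G determines the non-prime attribute {G} from a non-superkey — 3NF is violated.
No non-prime attribute depends on a proper subset of any candidate key, so 2NF holds.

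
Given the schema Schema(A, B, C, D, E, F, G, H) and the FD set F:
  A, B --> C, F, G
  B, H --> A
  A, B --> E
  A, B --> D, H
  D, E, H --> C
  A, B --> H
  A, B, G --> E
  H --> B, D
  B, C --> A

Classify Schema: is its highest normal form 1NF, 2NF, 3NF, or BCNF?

Candidate keys: {A, B}, {B, C}, {H}. Prime attributes: {A, B, C, H}.
Each dependency's left side is a superkey — BCNF holds.

BCNF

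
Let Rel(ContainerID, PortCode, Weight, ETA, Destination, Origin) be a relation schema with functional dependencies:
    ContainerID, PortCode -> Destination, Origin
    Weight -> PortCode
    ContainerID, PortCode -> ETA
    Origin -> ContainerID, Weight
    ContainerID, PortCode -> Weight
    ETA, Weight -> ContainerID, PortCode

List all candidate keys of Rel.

Closure of {Origin} is {ContainerID, Destination, ETA, Origin, PortCode, Weight}, the whole schema; {Origin} is a candidate key.
Closure of {ContainerID, PortCode} is {ContainerID, Destination, ETA, Origin, PortCode, Weight}, the whole schema; {ContainerID, PortCode} is a candidate key.
Closure of {ContainerID, Weight} is {ContainerID, Destination, ETA, Origin, PortCode, Weight}, the whole schema; {ContainerID, Weight} is a candidate key.
Closure of {ETA, Weight} is {ContainerID, Destination, ETA, Origin, PortCode, Weight}, the whole schema; {ETA, Weight} is a candidate key.
Any other superkey properly contains one of these, so there are no further candidate keys.

{ContainerID, PortCode}, {ContainerID, Weight}, {ETA, Weight}, {Origin}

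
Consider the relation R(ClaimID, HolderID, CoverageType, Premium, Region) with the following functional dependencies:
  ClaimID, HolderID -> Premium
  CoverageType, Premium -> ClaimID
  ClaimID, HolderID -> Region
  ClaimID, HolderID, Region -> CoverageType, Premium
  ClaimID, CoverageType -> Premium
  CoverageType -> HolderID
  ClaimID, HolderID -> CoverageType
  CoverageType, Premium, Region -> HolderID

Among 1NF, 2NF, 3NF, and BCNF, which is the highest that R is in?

Candidate keys: {ClaimID, CoverageType}, {ClaimID, HolderID}, {CoverageType, Premium}. Prime attributes: {ClaimID, CoverageType, HolderID, Premium}.
For CoverageType -> HolderID we have {CoverageType}⁺ = {CoverageType, HolderID}; {CoverageType} is not a superkey, so BCNF fails.
Its right-hand attributes {HolderID} are all prime, as are those of every other non-superkey FD — the relation is in 3NF.

3NF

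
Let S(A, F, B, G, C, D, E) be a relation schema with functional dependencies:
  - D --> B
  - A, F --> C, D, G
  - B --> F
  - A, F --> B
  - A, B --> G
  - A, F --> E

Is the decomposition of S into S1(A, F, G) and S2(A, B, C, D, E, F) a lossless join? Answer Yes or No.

The shared attributes are {A, F} and {A, F}⁺ = {A, B, C, D, E, F, G}.
This includes all of S1, so the common attributes are a superkey of S1 — the join is lossless.

Yes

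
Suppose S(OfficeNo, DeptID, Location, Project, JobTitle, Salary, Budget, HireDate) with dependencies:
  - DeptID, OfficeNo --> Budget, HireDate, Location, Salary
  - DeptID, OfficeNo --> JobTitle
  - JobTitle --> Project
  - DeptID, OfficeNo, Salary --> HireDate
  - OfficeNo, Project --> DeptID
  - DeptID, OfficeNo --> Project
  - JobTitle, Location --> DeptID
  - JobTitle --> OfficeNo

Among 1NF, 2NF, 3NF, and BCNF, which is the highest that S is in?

BCNF

Candidate keys: {DeptID, OfficeNo}, {JobTitle}, {OfficeNo, Project}. Prime attributes: {DeptID, JobTitle, OfficeNo, Project}.
Each dependency's left side is a superkey — BCNF holds.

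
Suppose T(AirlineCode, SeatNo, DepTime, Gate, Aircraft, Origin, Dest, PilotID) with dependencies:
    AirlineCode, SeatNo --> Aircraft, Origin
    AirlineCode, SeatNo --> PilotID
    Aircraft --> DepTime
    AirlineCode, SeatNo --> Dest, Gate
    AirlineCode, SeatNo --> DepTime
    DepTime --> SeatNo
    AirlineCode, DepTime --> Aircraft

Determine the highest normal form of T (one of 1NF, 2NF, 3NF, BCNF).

3NF

Candidate keys: {Aircraft, AirlineCode}, {AirlineCode, DepTime}, {AirlineCode, SeatNo}. Prime attributes: {Aircraft, AirlineCode, DepTime, SeatNo}.
Aircraft --> DepTime breaks BCNF: {Aircraft}⁺ = {Aircraft, DepTime, SeatNo}, so {Aircraft} is not a superkey.
But every attribute on its right side ({DepTime}) is prime, and the same holds for every other non-superkey FD, so 3NF still holds.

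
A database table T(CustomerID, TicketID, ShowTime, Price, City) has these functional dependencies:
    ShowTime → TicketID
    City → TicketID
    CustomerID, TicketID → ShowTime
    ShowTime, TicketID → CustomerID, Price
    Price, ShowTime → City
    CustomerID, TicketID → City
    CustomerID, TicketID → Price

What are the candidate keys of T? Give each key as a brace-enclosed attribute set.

{City, CustomerID}, {CustomerID, TicketID}, {ShowTime}

{ShowTime}⁺ = {City, CustomerID, Price, ShowTime, TicketID}, which is every attribute, so {ShowTime} is a candidate key.
{City, CustomerID}⁺ = {City, CustomerID, Price, ShowTime, TicketID}, which is every attribute, so {City, CustomerID} is a candidate key.
{CustomerID, TicketID}⁺ = {City, CustomerID, Price, ShowTime, TicketID}, which is every attribute, so {CustomerID, TicketID} is a candidate key.
These are minimal and exhaustive — every other superkey contains one of them.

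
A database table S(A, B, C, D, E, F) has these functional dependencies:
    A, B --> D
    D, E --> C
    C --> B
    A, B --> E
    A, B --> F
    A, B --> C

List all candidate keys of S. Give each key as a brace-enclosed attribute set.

{A, B}, {A, C}, {A, D, E}

{A} never appears on the right of any FD, so every key must include it.
Closure of {A, B} is {A, B, C, D, E, F}, the whole schema; {A, B} is a candidate key.
Closure of {A, C} is {A, B, C, D, E, F}, the whole schema; {A, C} is a candidate key.
Closure of {A, D, E} is {A, B, C, D, E, F}, the whole schema; {A, D, E} is a candidate key.
These are minimal and exhaustive — every other superkey contains one of them.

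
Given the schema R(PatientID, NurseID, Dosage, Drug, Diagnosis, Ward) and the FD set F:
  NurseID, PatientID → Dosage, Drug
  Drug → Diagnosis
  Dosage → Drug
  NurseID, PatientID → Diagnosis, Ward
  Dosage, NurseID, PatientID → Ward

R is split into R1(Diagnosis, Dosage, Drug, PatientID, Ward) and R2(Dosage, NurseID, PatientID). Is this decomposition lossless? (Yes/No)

No

R1 ∩ R2 = {Dosage, PatientID}; its closure under F is {Diagnosis, Dosage, Drug, PatientID}.
Neither R1 nor R2 is contained in that closure, so the decomposition is lossy.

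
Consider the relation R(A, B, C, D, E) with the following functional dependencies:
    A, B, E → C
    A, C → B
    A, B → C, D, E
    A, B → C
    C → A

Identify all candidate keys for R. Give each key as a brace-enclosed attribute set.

{C} is a candidate key since {C}⁺ = {A, B, C, D, E} covers every attribute.
{A, B} is a candidate key since {A, B}⁺ = {A, B, C, D, E} covers every attribute.
No proper subset of any of these is a key, and no other minimal superkey exists.

{A, B}, {C}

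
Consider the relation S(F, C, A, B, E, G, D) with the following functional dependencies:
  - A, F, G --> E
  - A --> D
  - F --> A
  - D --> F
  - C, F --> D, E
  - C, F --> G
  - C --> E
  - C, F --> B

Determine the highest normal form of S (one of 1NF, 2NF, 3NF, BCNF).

1NF

Candidate keys: {A, C}, {C, D}, {C, F}. Prime attributes: {A, C, D, F}.
A, F, G --> E: {A, F, G}⁺ = {A, D, E, F, G}, which is not all of the attributes, so the left side is not a superkey — BCNF is violated.
A, F, G --> E determines the non-prime attribute {E} from a non-superkey — 3NF is violated.
Since {C} ⊂ {A, C} and {C}⁺ ⊇ {E} with {E} non-prime, there is a partial dependency; 2NF fails.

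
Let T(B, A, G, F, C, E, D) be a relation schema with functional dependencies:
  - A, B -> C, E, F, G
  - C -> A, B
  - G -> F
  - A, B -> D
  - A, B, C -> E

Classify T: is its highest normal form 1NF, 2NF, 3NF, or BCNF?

Candidate keys: {A, B}, {C}. Prime attributes: {A, B, C}.
G -> F: {G}⁺ = {F, G}, which is not all of the attributes, so the left side is not a superkey — BCNF is violated.
Because {F} is non-prime and the left side of G -> F is not a superkey, the relation is not in 3NF.
No non-prime attribute depends on a proper subset of any candidate key, so 2NF holds.

2NF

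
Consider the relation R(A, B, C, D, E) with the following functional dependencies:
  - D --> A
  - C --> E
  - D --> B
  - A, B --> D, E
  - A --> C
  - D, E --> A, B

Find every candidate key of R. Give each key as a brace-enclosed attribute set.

{A, B}, {D}

{D}⁺ = {A, B, C, D, E}, which is every attribute, so {D} is a candidate key.
{A, B}⁺ = {A, B, C, D, E}, which is every attribute, so {A, B} is a candidate key.
Any other superkey properly contains one of these, so there are no further candidate keys.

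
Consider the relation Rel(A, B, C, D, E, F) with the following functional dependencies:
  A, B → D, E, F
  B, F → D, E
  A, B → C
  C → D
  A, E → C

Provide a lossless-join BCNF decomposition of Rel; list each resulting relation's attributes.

Candidate key of the original relation: {A, B}.
Within {A, B, C, D, E, F}: {B, F}⁺ ∩ {A, B, C, D, E, F} = {B, D, E, F}, not the whole set, so B, F → D, E violates BCNF; decompose into {B, D, E, F} and {A, B, C, F}.
{B, D, E, F} is in BCNF.
{A, B, C, F} is in BCNF.

{A, B, C, F}; {B, D, E, F}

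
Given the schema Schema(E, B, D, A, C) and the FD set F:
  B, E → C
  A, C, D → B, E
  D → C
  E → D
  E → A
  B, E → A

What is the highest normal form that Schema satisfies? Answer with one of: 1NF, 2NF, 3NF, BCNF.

Candidate keys: {A, D}, {E}. Prime attributes: {A, D, E}.
For D → C we have {D}⁺ = {C, D}; {D} is not a superkey, so BCNF fails.
Because {C} is non-prime and the left side of D → C is not a superkey, the relation is not in 3NF.
Since {D} ⊂ {A, D} and {D}⁺ ⊇ {C} with {C} non-prime, there is a partial dependency; 2NF fails.

1NF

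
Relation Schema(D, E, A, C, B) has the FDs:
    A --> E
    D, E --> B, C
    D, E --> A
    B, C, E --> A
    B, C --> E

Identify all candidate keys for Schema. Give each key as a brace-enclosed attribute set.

{D} never appears on the right of any FD, so every key must include it.
{A, D}⁺ = {A, B, C, D, E} — all of the relation — so {A, D} is a candidate key.
{D, E}⁺ = {A, B, C, D, E} — all of the relation — so {D, E} is a candidate key.
{B, C, D}⁺ = {A, B, C, D, E} — all of the relation — so {B, C, D} is a candidate key.
Any other superkey properly contains one of these, so there are no further candidate keys.

{A, D}, {B, C, D}, {D, E}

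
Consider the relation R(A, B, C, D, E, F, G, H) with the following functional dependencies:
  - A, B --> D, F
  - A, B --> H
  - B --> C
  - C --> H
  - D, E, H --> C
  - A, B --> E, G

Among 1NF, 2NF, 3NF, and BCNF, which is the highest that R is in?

1NF

Candidate key: {A, B}. Prime attributes: {A, B}.
For B --> C we have {B}⁺ = {B, C, H}; {B} is not a superkey, so BCNF fails.
Because {C} is non-prime and the left side of B --> C is not a superkey, the relation is not in 3NF.
The proper key subset {B} of {A, B} determines non-prime {C, H}, so the relation is not even in 2NF.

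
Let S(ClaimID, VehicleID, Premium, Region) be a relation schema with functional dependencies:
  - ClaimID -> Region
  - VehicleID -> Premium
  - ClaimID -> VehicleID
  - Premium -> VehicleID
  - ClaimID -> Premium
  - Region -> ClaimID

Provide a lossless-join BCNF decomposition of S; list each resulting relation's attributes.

Candidate keys of the original relation: {ClaimID}, {Region}.
Within {ClaimID, Premium, Region, VehicleID}: {VehicleID}⁺ ∩ {ClaimID, Premium, Region, VehicleID} = {Premium, VehicleID}, not the whole set, so VehicleID -> Premium violates BCNF; decompose into {Premium, VehicleID} and {ClaimID, Region, VehicleID}.
{Premium, VehicleID}: every determinant is a superkey — BCNF.
{ClaimID, Region, VehicleID}: every determinant is a superkey — BCNF.

{ClaimID, Region, VehicleID}; {Premium, VehicleID}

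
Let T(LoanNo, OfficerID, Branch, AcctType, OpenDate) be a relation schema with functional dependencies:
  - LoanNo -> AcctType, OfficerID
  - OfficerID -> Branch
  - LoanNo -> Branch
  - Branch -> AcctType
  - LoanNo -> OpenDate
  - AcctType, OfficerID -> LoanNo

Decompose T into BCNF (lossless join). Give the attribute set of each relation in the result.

{AcctType, Branch}; {Branch, LoanNo, OfficerID, OpenDate}

Candidate keys of the original relation: {LoanNo}, {OfficerID}.
In {AcctType, Branch, LoanNo, OfficerID, OpenDate}, {Branch} is not a superkey ({Branch}⁺ restricted to this set is {AcctType, Branch}), so split on Branch -> AcctType into {AcctType, Branch} and {Branch, LoanNo, OfficerID, OpenDate}.
{AcctType, Branch}: every determinant is a superkey — BCNF.
{Branch, LoanNo, OfficerID, OpenDate}: every determinant is a superkey — BCNF.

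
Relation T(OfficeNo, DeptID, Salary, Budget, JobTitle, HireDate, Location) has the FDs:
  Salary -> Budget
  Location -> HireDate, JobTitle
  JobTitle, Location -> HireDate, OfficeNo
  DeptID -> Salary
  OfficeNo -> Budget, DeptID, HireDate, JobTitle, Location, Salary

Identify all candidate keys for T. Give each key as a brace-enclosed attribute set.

{Location}⁺ = {Budget, DeptID, HireDate, JobTitle, Location, OfficeNo, Salary} — all of the relation — so {Location} is a candidate key.
{OfficeNo}⁺ = {Budget, DeptID, HireDate, JobTitle, Location, OfficeNo, Salary} — all of the relation — so {OfficeNo} is a candidate key.
These are minimal and exhaustive — every other superkey contains one of them.

{Location}, {OfficeNo}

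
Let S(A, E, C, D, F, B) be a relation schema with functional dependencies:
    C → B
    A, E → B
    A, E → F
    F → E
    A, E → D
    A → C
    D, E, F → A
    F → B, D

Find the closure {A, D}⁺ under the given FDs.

Start with {A, D}.
A → C applies; add {C} → now {A, C, D}.
C → B applies; add {B} → now {A, B, C, D}.
No further FD applies.

{A, B, C, D}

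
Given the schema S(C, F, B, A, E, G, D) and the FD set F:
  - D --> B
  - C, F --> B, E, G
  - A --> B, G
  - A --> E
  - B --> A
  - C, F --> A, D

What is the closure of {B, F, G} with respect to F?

Start with {B, F, G}.
B --> A applies; add {A} → now {A, B, F, G}.
A --> E applies; add {E} → now {A, B, E, F, G}.
No further FD applies.

{A, B, E, F, G}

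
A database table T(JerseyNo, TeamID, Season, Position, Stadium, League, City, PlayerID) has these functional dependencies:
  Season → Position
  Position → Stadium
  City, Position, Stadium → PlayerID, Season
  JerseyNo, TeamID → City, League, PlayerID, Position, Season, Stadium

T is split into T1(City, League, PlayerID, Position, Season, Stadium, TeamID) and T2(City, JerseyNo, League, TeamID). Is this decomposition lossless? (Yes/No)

No

Common attributes: {City, League, TeamID}; their closure is {City, League, TeamID}.
The closure covers neither T1 nor T2 entirely; the join is not lossless.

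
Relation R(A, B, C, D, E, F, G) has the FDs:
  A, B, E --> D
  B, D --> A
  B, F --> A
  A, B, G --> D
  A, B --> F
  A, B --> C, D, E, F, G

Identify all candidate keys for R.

{A, B}, {B, D}, {B, F}

Attributes never on any right-hand side: {B} — every candidate key must contain it.
Closure of {A, B} is {A, B, C, D, E, F, G}, the whole schema; {A, B} is a candidate key.
Closure of {B, D} is {A, B, C, D, E, F, G}, the whole schema; {B, D} is a candidate key.
Closure of {B, F} is {A, B, C, D, E, F, G}, the whole schema; {B, F} is a candidate key.
These are minimal and exhaustive — every other superkey contains one of them.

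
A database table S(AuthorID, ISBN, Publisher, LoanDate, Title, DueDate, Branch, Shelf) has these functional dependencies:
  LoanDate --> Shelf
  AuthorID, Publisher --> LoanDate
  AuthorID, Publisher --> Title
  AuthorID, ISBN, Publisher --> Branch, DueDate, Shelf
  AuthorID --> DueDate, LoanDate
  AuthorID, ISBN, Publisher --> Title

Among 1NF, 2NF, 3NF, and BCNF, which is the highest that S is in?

1NF

Candidate key: {AuthorID, ISBN, Publisher}. Prime attributes: {AuthorID, ISBN, Publisher}.
For LoanDate --> Shelf we have {LoanDate}⁺ = {LoanDate, Shelf}; {LoanDate} is not a superkey, so BCNF fails.
LoanDate --> Shelf determines the non-prime attribute {Shelf} from a non-superkey — 3NF is violated.
{AuthorID} is a proper subset of the key {AuthorID, ISBN, Publisher}, and {AuthorID}⁺ contains the non-prime attributes {DueDate, LoanDate, Shelf} — a partial dependency, so 2NF is violated.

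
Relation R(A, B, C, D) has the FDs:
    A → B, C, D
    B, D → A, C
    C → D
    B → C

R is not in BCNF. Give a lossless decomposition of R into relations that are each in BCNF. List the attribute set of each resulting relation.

{A, B, C}; {C, D}

Candidate keys of the original relation: {A}, {B}.
In {A, B, C, D}, {C} is not a superkey ({C}⁺ restricted to this set is {C, D}), so split on C → D into {C, D} and {A, B, C}.
{C, D} is in BCNF.
{A, B, C} is in BCNF.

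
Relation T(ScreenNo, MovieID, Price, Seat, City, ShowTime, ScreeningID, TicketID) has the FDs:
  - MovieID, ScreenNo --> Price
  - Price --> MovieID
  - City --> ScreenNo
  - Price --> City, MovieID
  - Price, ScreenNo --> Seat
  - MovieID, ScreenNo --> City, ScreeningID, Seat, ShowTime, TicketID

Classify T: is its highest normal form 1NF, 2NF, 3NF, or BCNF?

Candidate keys: {City, MovieID}, {MovieID, ScreenNo}, {Price}. Prime attributes: {City, MovieID, Price, ScreenNo}.
For City --> ScreenNo we have {City}⁺ = {City, ScreenNo}; {City} is not a superkey, so BCNF fails.
Since {ScreenNo} ⊆ prime attributes and every other non-superkey FD also has a prime right side, the schema is in 3NF.

3NF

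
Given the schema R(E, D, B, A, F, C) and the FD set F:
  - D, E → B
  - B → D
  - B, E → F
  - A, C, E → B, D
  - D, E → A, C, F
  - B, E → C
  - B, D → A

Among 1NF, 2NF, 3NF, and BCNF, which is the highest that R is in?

Candidate keys: {A, C, E}, {B, E}, {D, E}. Prime attributes: {A, B, C, D, E}.
For B → D we have {B}⁺ = {A, B, D}; {B} is not a superkey, so BCNF fails.
But every attribute on its right side ({D}) is prime, and the same holds for every other non-superkey FD, so 3NF still holds.

3NF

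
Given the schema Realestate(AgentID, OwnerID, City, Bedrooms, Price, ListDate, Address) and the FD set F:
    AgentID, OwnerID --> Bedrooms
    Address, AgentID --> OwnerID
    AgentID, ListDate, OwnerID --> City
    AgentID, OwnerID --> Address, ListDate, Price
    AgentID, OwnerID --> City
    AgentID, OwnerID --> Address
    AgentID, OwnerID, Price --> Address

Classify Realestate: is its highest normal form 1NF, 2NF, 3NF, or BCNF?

BCNF

Candidate keys: {Address, AgentID}, {AgentID, OwnerID}. Prime attributes: {Address, AgentID, OwnerID}.
Each dependency's left side is a superkey — BCNF holds.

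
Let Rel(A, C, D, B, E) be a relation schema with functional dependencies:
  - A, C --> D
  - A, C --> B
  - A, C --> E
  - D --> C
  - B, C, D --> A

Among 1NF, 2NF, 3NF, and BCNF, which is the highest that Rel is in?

3NF

Candidate keys: {A, C}, {A, D}, {B, D}. Prime attributes: {A, B, C, D}.
D --> C breaks BCNF: {D}⁺ = {C, D}, so {D} is not a superkey.
Since {C} ⊆ prime attributes and every other non-superkey FD also has a prime right side, the schema is in 3NF.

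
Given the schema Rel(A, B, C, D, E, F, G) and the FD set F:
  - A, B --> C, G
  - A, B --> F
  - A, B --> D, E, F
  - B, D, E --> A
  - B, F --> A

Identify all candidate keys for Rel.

Attributes never on any right-hand side: {B} — every candidate key must contain it.
{A, B}⁺ = {A, B, C, D, E, F, G}, which is every attribute, so {A, B} is a candidate key.
{B, F}⁺ = {A, B, C, D, E, F, G}, which is every attribute, so {B, F} is a candidate key.
{B, D, E}⁺ = {A, B, C, D, E, F, G}, which is every attribute, so {B, D, E} is a candidate key.
No proper subset of any of these is a key, and no other minimal superkey exists.

{A, B}, {B, D, E}, {B, F}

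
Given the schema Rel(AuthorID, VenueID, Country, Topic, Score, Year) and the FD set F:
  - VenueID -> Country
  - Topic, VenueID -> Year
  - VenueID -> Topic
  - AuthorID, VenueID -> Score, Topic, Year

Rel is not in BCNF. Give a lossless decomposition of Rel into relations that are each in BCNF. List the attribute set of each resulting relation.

{AuthorID, Score, VenueID}; {Country, Topic, VenueID, Year}

Candidate key of the original relation: {AuthorID, VenueID}.
{AuthorID, Country, Score, Topic, VenueID, Year}: {VenueID} determines {Country, Topic, VenueID, Year} here but is not a superkey — split on VenueID -> Country, Topic, Year, giving {Country, Topic, VenueID, Year} and {AuthorID, Score, VenueID}.
{Country, Topic, VenueID, Year} is in BCNF.
{AuthorID, Score, VenueID} is in BCNF.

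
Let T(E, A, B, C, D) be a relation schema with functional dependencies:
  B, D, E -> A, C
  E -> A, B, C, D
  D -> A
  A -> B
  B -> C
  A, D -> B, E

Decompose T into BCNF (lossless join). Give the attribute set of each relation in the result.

{A, B}; {A, D, E}; {B, C}

Candidate keys of the original relation: {D}, {E}.
Within {A, B, C, D, E}: {A}⁺ ∩ {A, B, C, D, E} = {A, B, C}, not the whole set, so A -> B, C violates BCNF; decompose into {A, B, C} and {A, D, E}.
Within {A, B, C}: {B}⁺ ∩ {A, B, C} = {B, C}, not the whole set, so B -> C violates BCNF; decompose into {B, C} and {A, B}.
{B, C} is in BCNF.
{A, B} is in BCNF.
{A, D, E} is in BCNF.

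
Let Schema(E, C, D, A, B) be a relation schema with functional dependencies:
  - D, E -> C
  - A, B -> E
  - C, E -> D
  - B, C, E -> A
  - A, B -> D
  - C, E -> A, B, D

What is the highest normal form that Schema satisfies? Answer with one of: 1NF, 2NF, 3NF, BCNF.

BCNF

Candidate keys: {A, B}, {C, E}, {D, E}. Prime attributes: {A, B, C, D, E}.
Each dependency's left side is a superkey — BCNF holds.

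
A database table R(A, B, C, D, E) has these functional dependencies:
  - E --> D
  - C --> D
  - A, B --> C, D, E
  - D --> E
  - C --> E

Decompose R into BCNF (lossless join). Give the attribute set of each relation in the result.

{A, B, C}; {C, E}; {D, E}

Candidate key of the original relation: {A, B}.
Within {A, B, C, D, E}: {E}⁺ ∩ {A, B, C, D, E} = {D, E}, not the whole set, so E --> D violates BCNF; decompose into {D, E} and {A, B, C, E}.
{D, E} is in BCNF.
Within {A, B, C, E}: {C}⁺ ∩ {A, B, C, E} = {C, E}, not the whole set, so C --> E violates BCNF; decompose into {C, E} and {A, B, C}.
{C, E} is in BCNF.
{A, B, C} is in BCNF.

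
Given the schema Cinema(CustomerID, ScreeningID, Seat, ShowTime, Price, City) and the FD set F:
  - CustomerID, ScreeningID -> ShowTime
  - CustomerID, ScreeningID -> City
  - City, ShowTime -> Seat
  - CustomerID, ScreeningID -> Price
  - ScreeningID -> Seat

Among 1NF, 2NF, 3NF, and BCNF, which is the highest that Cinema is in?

Candidate key: {CustomerID, ScreeningID}. Prime attributes: {CustomerID, ScreeningID}.
City, ShowTime -> Seat: {City, ShowTime}⁺ = {City, Seat, ShowTime}, which is not all of the attributes, so the left side is not a superkey — BCNF is violated.
Because {Seat} is non-prime and the left side of City, ShowTime -> Seat is not a superkey, the relation is not in 3NF.
The proper key subset {ScreeningID} of {CustomerID, ScreeningID} determines non-prime {Seat}, so the relation is not even in 2NF.

1NF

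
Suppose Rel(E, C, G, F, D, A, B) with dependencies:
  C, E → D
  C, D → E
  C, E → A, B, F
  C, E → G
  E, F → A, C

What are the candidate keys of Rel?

Closure of {C, D} is {A, B, C, D, E, F, G}, the whole schema; {C, D} is a candidate key.
Closure of {C, E} is {A, B, C, D, E, F, G}, the whole schema; {C, E} is a candidate key.
Closure of {E, F} is {A, B, C, D, E, F, G}, the whole schema; {E, F} is a candidate key.
These are minimal and exhaustive — every other superkey contains one of them.

{C, D}, {C, E}, {E, F}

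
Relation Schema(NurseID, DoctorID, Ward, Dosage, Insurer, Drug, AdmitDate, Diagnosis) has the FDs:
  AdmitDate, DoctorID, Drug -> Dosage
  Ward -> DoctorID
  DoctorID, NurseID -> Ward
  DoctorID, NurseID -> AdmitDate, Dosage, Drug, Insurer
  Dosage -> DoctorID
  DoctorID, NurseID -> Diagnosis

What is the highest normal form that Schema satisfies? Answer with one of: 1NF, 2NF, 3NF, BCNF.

3NF

Candidate keys: {DoctorID, NurseID}, {Dosage, NurseID}, {NurseID, Ward}. Prime attributes: {DoctorID, Dosage, NurseID, Ward}.
For AdmitDate, DoctorID, Drug -> Dosage we have {AdmitDate, DoctorID, Drug}⁺ = {AdmitDate, DoctorID, Dosage, Drug}; {AdmitDate, DoctorID, Drug} is not a superkey, so BCNF fails.
Since {Dosage} ⊆ prime attributes and every other non-superkey FD also has a prime right side, the schema is in 3NF.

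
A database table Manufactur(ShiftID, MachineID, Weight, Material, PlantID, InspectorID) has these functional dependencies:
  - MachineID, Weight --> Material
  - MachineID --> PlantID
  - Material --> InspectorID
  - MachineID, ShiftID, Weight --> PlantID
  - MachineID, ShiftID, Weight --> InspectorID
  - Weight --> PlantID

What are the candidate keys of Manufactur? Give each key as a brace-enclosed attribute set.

{MachineID, ShiftID, Weight}

Attributes never on any right-hand side: {MachineID, ShiftID, Weight} — every candidate key must contain all of them.
Closure of {MachineID, ShiftID, Weight} is {InspectorID, MachineID, Material, PlantID, ShiftID, Weight}, the whole schema; {MachineID, ShiftID, Weight} is a candidate key.
Every other attribute set either contains this one or has a smaller closure.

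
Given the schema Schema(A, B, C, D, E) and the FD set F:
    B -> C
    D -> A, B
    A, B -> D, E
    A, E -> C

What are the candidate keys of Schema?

{D}⁺ = {A, B, C, D, E} — all of the relation — so {D} is a candidate key.
{A, B}⁺ = {A, B, C, D, E} — all of the relation — so {A, B} is a candidate key.
These are minimal and exhaustive — every other superkey contains one of them.

{A, B}, {D}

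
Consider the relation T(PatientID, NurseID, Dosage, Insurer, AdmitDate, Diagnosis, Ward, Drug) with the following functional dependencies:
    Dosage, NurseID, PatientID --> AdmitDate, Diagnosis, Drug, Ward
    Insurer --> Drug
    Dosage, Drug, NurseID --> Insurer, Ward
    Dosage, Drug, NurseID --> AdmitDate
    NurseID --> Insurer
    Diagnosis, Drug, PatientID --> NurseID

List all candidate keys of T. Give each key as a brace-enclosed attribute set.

{Diagnosis, Dosage, Drug, PatientID}, {Diagnosis, Dosage, Insurer, PatientID}, {Dosage, NurseID, PatientID}

No FD produces {Dosage, PatientID}, so they must be in every candidate key.
{Dosage, NurseID, PatientID} is a candidate key since {Dosage, NurseID, PatientID}⁺ = {AdmitDate, Diagnosis, Dosage, Drug, Insurer, NurseID, PatientID, Ward} covers every attribute.
{Diagnosis, Dosage, Drug, PatientID} is a candidate key since {Diagnosis, Dosage, Drug, PatientID}⁺ = {AdmitDate, Diagnosis, Dosage, Drug, Insurer, NurseID, PatientID, Ward} covers every attribute.
{Diagnosis, Dosage, Insurer, PatientID} is a candidate key since {Diagnosis, Dosage, Insurer, PatientID}⁺ = {AdmitDate, Diagnosis, Dosage, Drug, Insurer, NurseID, PatientID, Ward} covers every attribute.
These are minimal and exhaustive — every other superkey contains one of them.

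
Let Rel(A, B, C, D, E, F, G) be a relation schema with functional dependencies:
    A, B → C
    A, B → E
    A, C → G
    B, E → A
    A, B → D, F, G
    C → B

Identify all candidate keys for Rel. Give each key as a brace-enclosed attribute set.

{A, B}, {A, C}, {B, E}, {C, E}

{A, B} is a candidate key since {A, B}⁺ = {A, B, C, D, E, F, G} covers every attribute.
{A, C} is a candidate key since {A, C}⁺ = {A, B, C, D, E, F, G} covers every attribute.
{B, E} is a candidate key since {B, E}⁺ = {A, B, C, D, E, F, G} covers every attribute.
{C, E} is a candidate key since {C, E}⁺ = {A, B, C, D, E, F, G} covers every attribute.
Any other superkey properly contains one of these, so there are no further candidate keys.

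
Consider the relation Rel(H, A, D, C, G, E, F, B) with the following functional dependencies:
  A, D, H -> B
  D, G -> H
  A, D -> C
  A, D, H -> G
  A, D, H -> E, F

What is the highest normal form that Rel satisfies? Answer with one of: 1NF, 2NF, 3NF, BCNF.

1NF

Candidate keys: {A, D, G}, {A, D, H}. Prime attributes: {A, D, G, H}.
For D, G -> H we have {D, G}⁺ = {D, G, H}; {D, G} is not a superkey, so BCNF fails.
Because {C} is non-prime and the left side of A, D -> C is not a superkey, the relation is not in 3NF.
The proper key subset {A, D} of {A, D, G} determines non-prime {C}, so the relation is not even in 2NF.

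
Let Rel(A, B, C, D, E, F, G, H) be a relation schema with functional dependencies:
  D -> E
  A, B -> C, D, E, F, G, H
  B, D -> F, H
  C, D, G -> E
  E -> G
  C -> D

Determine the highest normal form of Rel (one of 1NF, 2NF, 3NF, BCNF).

Candidate key: {A, B}. Prime attributes: {A, B}.
D -> E: {D}⁺ = {D, E, G}, which is not all of the attributes, so the left side is not a superkey — BCNF is violated.
D -> E determines the non-prime attribute {E} from a non-superkey — 3NF is violated.
Checking every proper subset of each key, none determines a non-prime attribute — 2NF is satisfied.

2NF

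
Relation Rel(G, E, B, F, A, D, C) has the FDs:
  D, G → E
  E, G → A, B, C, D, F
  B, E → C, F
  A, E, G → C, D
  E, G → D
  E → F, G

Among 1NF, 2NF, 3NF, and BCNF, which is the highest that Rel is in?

BCNF

Candidate keys: {D, G}, {E}. Prime attributes: {D, E, G}.
Every FD has a superkey on the left, so the relation is in BCNF.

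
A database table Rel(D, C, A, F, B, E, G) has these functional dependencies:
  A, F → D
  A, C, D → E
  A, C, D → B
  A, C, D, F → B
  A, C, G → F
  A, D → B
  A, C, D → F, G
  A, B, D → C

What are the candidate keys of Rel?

Attributes never on any right-hand side: {A} — every candidate key must contain it.
{A, D}⁺ = {A, B, C, D, E, F, G}, which is every attribute, so {A, D} is a candidate key.
{A, F}⁺ = {A, B, C, D, E, F, G}, which is every attribute, so {A, F} is a candidate key.
{A, C, G}⁺ = {A, B, C, D, E, F, G}, which is every attribute, so {A, C, G} is a candidate key.
Any other superkey properly contains one of these, so there are no further candidate keys.

{A, C, G}, {A, D}, {A, F}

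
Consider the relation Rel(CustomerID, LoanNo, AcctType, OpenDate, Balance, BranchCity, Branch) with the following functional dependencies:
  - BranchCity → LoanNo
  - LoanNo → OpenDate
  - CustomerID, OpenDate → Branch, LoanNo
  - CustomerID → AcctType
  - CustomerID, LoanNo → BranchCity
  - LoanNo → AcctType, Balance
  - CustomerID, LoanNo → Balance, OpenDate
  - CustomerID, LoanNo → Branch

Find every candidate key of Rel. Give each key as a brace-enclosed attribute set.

Attributes never on any right-hand side: {CustomerID} — every candidate key must contain it.
{BranchCity, CustomerID}⁺ = {AcctType, Balance, Branch, BranchCity, CustomerID, LoanNo, OpenDate}, which is every attribute, so {BranchCity, CustomerID} is a candidate key.
{CustomerID, LoanNo}⁺ = {AcctType, Balance, Branch, BranchCity, CustomerID, LoanNo, OpenDate}, which is every attribute, so {CustomerID, LoanNo} is a candidate key.
{CustomerID, OpenDate}⁺ = {AcctType, Balance, Branch, BranchCity, CustomerID, LoanNo, OpenDate}, which is every attribute, so {CustomerID, OpenDate} is a candidate key.
These are minimal and exhaustive — every other superkey contains one of them.

{BranchCity, CustomerID}, {CustomerID, LoanNo}, {CustomerID, OpenDate}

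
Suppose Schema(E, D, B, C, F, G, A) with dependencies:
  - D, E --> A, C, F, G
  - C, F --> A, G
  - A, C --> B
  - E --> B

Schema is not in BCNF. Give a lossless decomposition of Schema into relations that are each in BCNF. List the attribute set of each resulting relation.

{A, B, C}; {A, C, F, G}; {C, D, E, F}

Candidate key of the original relation: {D, E}.
Within {A, B, C, D, E, F, G}: {C, F}⁺ ∩ {A, B, C, D, E, F, G} = {A, B, C, F, G}, not the whole set, so C, F --> A, B, G violates BCNF; decompose into {A, B, C, F, G} and {C, D, E, F}.
Within {A, B, C, F, G}: {A, C}⁺ ∩ {A, B, C, F, G} = {A, B, C}, not the whole set, so A, C --> B violates BCNF; decompose into {A, B, C} and {A, C, F, G}.
{A, B, C} has no BCNF violation.
{A, C, F, G} has no BCNF violation.
{C, D, E, F} has no BCNF violation.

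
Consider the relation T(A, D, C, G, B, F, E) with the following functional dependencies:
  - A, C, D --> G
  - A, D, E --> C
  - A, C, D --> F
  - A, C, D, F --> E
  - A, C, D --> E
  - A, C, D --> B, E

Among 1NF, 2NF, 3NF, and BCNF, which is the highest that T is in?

Candidate keys: {A, C, D}, {A, D, E}. Prime attributes: {A, C, D, E}.
The left-hand side of every FD is a superkey, so BCNF is satisfied.

BCNF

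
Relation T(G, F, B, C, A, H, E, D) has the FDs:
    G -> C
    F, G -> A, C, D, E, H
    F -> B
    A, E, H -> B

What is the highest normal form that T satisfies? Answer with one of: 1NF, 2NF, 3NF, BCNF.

1NF

Candidate key: {F, G}. Prime attributes: {F, G}.
For G -> C we have {G}⁺ = {C, G}; {G} is not a superkey, so BCNF fails.
Because {C} is non-prime and the left side of G -> C is not a superkey, the relation is not in 3NF.
The proper key subset {F} of {F, G} determines non-prime {B}, so the relation is not even in 2NF.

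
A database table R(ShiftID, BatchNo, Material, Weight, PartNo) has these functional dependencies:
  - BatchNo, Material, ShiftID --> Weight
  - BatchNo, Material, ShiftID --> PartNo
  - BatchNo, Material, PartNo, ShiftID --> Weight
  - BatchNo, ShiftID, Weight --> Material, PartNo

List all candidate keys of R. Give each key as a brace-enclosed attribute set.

No FD produces {BatchNo, ShiftID}, so they must be in every candidate key.
{BatchNo, Material, ShiftID}⁺ = {BatchNo, Material, PartNo, ShiftID, Weight} — all of the relation — so {BatchNo, Material, ShiftID} is a candidate key.
{BatchNo, ShiftID, Weight}⁺ = {BatchNo, Material, PartNo, ShiftID, Weight} — all of the relation — so {BatchNo, ShiftID, Weight} is a candidate key.
These are minimal and exhaustive — every other superkey contains one of them.

{BatchNo, Material, ShiftID}, {BatchNo, ShiftID, Weight}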